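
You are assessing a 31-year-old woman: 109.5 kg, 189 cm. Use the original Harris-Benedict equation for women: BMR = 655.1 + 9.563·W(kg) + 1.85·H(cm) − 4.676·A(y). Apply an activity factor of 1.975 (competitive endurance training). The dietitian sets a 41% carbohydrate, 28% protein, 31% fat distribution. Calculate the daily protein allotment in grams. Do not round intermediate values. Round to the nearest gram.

264 g/day

Harris-Benedict: BMR = 655.1 + 9.563(109.5) + 1.85(189) − 4.676(31) = 1906.9425 kcal/day.
TEE = 1906.9425 × 1.975 = 3766.2114 kcal/day.
Protein energy = 28% × 3766.2114 = 1054.5392 kcal.
Protein = 1054.5392 ÷ 4 kcal/g = 263.6348 g.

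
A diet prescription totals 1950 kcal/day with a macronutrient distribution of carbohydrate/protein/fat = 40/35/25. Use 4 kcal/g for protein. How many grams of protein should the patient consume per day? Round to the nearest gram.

171 g/day

Protein energy = 35% × 1950 = 682.5 kcal.
At 4 kcal/g: 682.5 ÷ 4 = 170.625 g.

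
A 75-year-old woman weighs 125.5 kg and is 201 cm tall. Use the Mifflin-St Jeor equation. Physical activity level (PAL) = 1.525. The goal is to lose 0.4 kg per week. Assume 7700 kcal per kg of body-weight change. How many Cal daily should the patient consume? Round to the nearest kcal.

Mifflin-St Jeor (female): BMR = 10(125.5) + 6.25(201) − 5(75) − 161 = 1255 + 1256.25 − 375 − 161 = 1975.25 kcal/day.
TEE = 1975.25 × 1.525 = 3012.2563 kcal/day.
Required daily deficit = 0.4 × 7700 ÷ 7 = 440 kcal/day.
Target intake = 3012.2563 − 440 = 2572.2563 kcal/day.

2572 Cal daily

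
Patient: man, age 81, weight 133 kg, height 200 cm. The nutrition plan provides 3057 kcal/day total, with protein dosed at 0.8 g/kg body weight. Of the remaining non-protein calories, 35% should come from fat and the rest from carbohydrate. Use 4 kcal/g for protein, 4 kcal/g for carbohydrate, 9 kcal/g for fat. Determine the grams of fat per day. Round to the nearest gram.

Protein = 0.8 × 133 = 106.4 g → 106.4 × 4 = 425.6 kcal.
Non-protein calories = 3057 − 425.6 = 2631.4 kcal.
Fat: 35% × 2631.4 = 920.99 kcal; carbohydrate: 1710.41 kcal.
Fat: 920.99 kcal ÷ 9 kcal/g = 102.3322 g.

102 g/day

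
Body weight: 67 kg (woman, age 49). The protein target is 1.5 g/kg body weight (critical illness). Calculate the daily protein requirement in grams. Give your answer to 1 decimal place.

Protein = 1.5 g/kg × 67 kg = 100.5 g/day.

100.5 g/day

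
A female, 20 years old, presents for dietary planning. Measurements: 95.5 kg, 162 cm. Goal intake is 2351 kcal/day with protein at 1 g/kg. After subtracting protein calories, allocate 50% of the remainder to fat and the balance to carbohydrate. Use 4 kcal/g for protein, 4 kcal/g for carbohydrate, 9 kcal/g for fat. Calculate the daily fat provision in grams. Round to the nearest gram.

109 g/day

Protein = 1 × 95.5 = 95.5 g → 95.5 × 4 = 382 kcal.
Non-protein calories = 2351 − 382 = 1969 kcal.
Fat: 50% × 1969 = 984.5 kcal; carbohydrate: 984.5 kcal.
Fat: 984.5 kcal ÷ 9 kcal/g = 109.3889 g.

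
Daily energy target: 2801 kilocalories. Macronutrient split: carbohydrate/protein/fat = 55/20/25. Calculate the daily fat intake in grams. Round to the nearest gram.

78 g/day

Fat energy = 25% × 2801 = 700.25 kcal.
At 9 kcal/g: 700.25 ÷ 9 = 77.8056 g.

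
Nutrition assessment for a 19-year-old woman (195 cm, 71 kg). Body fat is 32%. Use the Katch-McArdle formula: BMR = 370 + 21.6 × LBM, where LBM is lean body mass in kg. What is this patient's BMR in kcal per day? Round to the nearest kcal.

LBM = 71 × (1 − 0.32) = 48.28 kg. Katch-McArdle: BMR = 370 + 21.6 × 48.28 = 1412.848 kcal/day.

1413 kcal per day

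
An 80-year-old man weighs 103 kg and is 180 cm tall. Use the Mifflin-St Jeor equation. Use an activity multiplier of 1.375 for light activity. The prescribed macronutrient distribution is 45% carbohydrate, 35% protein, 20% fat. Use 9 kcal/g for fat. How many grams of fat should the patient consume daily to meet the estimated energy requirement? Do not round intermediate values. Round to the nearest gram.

54 g/day

Mifflin-St Jeor (male): BMR = 10(103) + 6.25(180) − 5(80) + 5 = 1030 + 1125 − 400 + 5 = 1760 kcal/day.
TEE = 1760 × 1.375 = 2420 kcal/day.
Fat energy = 20% × 2420 = 484 kcal.
Fat = 484 ÷ 9 kcal/g = 53.7778 g.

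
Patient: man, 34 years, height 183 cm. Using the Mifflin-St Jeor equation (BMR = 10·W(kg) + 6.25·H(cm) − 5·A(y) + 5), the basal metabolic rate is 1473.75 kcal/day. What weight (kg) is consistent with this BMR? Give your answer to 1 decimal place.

49.5 kg

1473.75 = 10·W + 6.25(183) − 5(34) + 5
10·W = 1473.75 − 978.75 = 495, so W = 49.5 kg.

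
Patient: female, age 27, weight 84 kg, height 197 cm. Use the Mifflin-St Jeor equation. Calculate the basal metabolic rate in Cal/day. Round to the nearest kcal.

Mifflin-St Jeor (female): BMR = 10(84) + 6.25(197) − 5(27) − 161 = 840 + 1231.25 − 135 − 161 = 1775.25 kcal/day.

1775 Cal/day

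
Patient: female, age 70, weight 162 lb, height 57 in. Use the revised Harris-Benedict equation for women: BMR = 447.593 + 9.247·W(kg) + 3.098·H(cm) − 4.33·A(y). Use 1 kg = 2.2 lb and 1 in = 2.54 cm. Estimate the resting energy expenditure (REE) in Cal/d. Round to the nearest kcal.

1274 Cal/d

Convert to metric: weight = 162 ÷ 2.2 = 73.6364 kg; height = 57 × 2.54 = 144.78 cm.
Harris-Benedict: BMR = 447.593 + 9.247(73.6364) + 3.098(144.78) − 4.33(70) = 1273.9369 kcal/day.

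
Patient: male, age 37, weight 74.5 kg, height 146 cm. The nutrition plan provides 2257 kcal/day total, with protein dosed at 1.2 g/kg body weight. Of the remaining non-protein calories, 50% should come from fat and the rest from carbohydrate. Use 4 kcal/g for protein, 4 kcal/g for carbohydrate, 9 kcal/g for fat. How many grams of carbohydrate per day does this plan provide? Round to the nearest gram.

Protein = 1.2 × 74.5 = 89.4 g → 89.4 × 4 = 357.6 kcal.
Non-protein calories = 2257 − 357.6 = 1899.4 kcal.
Fat: 50% × 1899.4 = 949.7 kcal; carbohydrate: 949.7 kcal.
Carbohydrate: 949.7 kcal ÷ 4 kcal/g = 237.425 g.

237 g/day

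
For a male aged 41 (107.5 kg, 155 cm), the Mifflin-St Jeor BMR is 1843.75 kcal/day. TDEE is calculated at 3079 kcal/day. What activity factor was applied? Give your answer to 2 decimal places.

1.67

Activity factor = TEE ÷ BMR = 3079 ÷ 1843.75 = 1.67.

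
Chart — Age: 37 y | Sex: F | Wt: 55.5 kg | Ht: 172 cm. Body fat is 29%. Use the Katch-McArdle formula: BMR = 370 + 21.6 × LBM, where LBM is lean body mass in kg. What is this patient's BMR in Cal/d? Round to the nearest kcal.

1221 Cal/d

LBM = 55.5 × (1 − 0.29) = 39.405 kg. Katch-McArdle: BMR = 370 + 21.6 × 39.405 = 1221.148 kcal/day.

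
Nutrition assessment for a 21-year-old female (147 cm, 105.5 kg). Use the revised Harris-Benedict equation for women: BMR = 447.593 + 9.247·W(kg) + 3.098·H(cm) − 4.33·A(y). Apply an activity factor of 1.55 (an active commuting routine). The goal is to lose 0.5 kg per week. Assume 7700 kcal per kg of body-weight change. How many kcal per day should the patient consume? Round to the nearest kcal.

Harris-Benedict: BMR = 447.593 + 9.247(105.5) + 3.098(147) − 4.33(21) = 1787.6275 kcal/day.
TEE = 1787.6275 × 1.55 = 2770.8226 kcal/day.
Required daily deficit = 0.5 × 7700 ÷ 7 = 550 kcal/day.
Target intake = 2770.8226 − 550 = 2220.8226 kcal/day.

2221 kcal per day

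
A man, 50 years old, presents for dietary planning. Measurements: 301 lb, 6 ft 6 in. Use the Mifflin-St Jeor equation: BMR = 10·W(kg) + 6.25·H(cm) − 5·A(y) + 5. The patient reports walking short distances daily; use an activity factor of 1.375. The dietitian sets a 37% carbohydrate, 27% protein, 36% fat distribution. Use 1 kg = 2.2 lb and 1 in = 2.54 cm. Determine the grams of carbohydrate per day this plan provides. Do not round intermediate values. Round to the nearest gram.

Convert to metric: weight = 301 ÷ 2.2 = 136.8182 kg; height = (6×12 + 6) × 2.54 = 78 × 2.54 = 198.12 cm.
Mifflin-St Jeor (male): BMR = 10(136.8182) + 6.25(198.12) − 5(50) + 5 = 1368.1818 + 1238.25 − 250 + 5 = 2361.4318 kcal/day.
TEE = 2361.4318 × 1.375 = 3246.9688 kcal/day.
Carbohydrate energy = 37% × 3246.9688 = 1201.3784 kcal.
Carbohydrate = 1201.3784 ÷ 4 kcal/g = 300.3446 g.

300 g/day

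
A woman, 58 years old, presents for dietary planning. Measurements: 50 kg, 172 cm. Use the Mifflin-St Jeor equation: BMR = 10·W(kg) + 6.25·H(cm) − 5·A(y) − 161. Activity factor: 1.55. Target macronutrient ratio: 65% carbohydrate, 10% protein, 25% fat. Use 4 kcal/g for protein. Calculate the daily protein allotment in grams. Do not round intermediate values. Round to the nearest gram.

44 g/day

Mifflin-St Jeor (female): BMR = 10(50) + 6.25(172) − 5(58) − 161 = 500 + 1075 − 290 − 161 = 1124 kcal/day.
TEE = 1124 × 1.55 = 1742.2 kcal/day.
Protein energy = 10% × 1742.2 = 174.22 kcal.
Protein = 174.22 ÷ 4 kcal/g = 43.555 g.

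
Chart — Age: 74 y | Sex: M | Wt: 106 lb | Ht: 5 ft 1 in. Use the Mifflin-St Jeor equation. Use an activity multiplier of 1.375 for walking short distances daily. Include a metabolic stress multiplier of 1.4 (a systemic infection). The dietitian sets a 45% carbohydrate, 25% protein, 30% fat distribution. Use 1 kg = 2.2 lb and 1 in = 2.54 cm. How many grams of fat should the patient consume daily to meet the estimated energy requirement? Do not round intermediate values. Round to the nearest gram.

70 g/day

Convert to metric: weight = 106 ÷ 2.2 = 48.1818 kg; height = (5×12 + 1) × 2.54 = 61 × 2.54 = 154.94 cm.
Mifflin-St Jeor (male): BMR = 10(48.1818) + 6.25(154.94) − 5(74) + 5 = 481.8182 + 968.375 − 370 + 5 = 1085.1932 kcal/day.
TEE = 1085.1932 × 1.375 = 1492.1406 kcal/day.
With stress factor 1.4: 1492.1406 × 1.4 = 2088.9969 kcal/day.
Fat energy = 30% × 2088.9969 = 626.6991 kcal.
Fat = 626.6991 ÷ 9 kcal/g = 69.6332 g.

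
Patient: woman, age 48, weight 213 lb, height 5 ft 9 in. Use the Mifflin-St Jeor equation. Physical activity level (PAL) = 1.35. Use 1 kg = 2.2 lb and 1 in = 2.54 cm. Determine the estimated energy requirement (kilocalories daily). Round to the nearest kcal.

2244 kilocalories daily

Convert to metric: weight = 213 ÷ 2.2 = 96.8182 kg; height = (5×12 + 9) × 2.54 = 69 × 2.54 = 175.26 cm.
Mifflin-St Jeor (female): BMR = 10(96.8182) + 6.25(175.26) − 5(48) − 161 = 968.1818 + 1095.375 − 240 − 161 = 1662.5568 kcal/day.
TEE = BMR × activity factor = 1662.5568 × 1.35 = 2244.4517 kcal/day.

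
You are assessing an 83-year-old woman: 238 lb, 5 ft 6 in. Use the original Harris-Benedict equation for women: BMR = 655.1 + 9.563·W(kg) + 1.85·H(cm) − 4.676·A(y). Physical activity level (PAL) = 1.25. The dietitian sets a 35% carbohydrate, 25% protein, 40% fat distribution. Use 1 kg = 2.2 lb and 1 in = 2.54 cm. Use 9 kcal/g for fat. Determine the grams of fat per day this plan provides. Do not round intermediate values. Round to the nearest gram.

90 g/day

Convert to metric: weight = 238 ÷ 2.2 = 108.1818 kg; height = (5×12 + 6) × 2.54 = 66 × 2.54 = 167.64 cm.
Harris-Benedict: BMR = 655.1 + 9.563(108.1818) + 1.85(167.64) − 4.676(83) = 1611.6687 kcal/day.
TEE = 1611.6687 × 1.25 = 2014.5859 kcal/day.
Fat energy = 40% × 2014.5859 = 805.8344 kcal.
Fat = 805.8344 ÷ 9 kcal/g = 89.5372 g.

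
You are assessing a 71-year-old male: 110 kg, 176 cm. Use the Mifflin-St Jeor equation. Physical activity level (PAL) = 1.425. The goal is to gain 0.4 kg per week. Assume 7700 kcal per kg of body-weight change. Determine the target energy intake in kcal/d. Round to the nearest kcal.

3076 kcal/d

Mifflin-St Jeor (male): BMR = 10(110) + 6.25(176) − 5(71) + 5 = 1100 + 1100 − 355 + 5 = 1850 kcal/day.
TEE = 1850 × 1.425 = 2636.25 kcal/day.
Required daily surplus = 0.4 × 7700 ÷ 7 = 440 kcal/day.
Target intake = 2636.25 + 440 = 3076.25 kcal/day.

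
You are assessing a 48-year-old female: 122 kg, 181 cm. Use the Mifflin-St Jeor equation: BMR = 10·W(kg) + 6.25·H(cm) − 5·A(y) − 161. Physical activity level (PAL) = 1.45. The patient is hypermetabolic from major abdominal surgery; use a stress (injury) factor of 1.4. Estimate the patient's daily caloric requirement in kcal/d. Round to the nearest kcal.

Mifflin-St Jeor (female): BMR = 10(122) + 6.25(181) − 5(48) − 161 = 1220 + 1131.25 − 240 − 161 = 1950.25 kcal/day.
TEE = BMR × activity factor = 1950.25 × 1.45 = 2827.8625 kcal/day.
Apply stress factor: 2827.8625 × 1.4 = 3959.0075 kcal/day.

3959 kcal/d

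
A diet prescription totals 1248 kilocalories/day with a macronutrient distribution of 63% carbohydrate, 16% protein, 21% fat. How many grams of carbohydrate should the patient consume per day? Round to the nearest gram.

Carbohydrate energy = 63% × 1248 = 786.24 kcal.
At 4 kcal/g: 786.24 ÷ 4 = 196.56 g.

197 g/day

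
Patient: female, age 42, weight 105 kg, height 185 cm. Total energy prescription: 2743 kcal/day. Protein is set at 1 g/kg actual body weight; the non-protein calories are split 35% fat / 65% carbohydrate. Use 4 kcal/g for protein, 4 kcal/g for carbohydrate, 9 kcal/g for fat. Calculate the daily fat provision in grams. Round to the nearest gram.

Protein = 1 × 105 = 105 g → 105 × 4 = 420 kcal.
Non-protein calories = 2743 − 420 = 2323 kcal.
Fat: 35% × 2323 = 813.05 kcal; carbohydrate: 1509.95 kcal.
Fat: 813.05 kcal ÷ 9 kcal/g = 90.3389 g.

90 g/day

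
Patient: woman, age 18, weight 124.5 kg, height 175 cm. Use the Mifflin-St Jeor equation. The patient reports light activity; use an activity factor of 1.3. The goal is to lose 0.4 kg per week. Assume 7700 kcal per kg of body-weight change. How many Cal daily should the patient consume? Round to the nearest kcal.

2274 Cal daily

Mifflin-St Jeor (female): BMR = 10(124.5) + 6.25(175) − 5(18) − 161 = 1245 + 1093.75 − 90 − 161 = 2087.75 kcal/day.
TEE = 2087.75 × 1.3 = 2714.075 kcal/day.
Required daily deficit = 0.4 × 7700 ÷ 7 = 440 kcal/day.
Target intake = 2714.075 − 440 = 2274.075 kcal/day.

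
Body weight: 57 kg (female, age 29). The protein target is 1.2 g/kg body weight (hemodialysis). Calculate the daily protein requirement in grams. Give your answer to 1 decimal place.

68.4 g/day

Protein = 1.2 g/kg × 57 kg = 68.4 g/day.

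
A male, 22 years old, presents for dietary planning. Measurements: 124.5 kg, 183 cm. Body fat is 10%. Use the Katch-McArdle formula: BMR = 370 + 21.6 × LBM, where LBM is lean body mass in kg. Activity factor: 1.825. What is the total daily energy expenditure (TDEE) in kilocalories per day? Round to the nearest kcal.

5092 kilocalories per day

LBM = 124.5 × (1 − 0.1) = 112.05 kg. Katch-McArdle: BMR = 370 + 21.6 × 112.05 = 2790.28 kcal/day.
TEE = BMR × activity factor = 2790.28 × 1.825 = 5092.261 kcal/day.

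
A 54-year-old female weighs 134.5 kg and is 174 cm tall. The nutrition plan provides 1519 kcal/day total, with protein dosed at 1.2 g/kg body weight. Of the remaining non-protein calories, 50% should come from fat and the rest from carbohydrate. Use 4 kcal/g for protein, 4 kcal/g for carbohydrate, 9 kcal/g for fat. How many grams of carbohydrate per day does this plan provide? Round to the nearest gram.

109 g/day

Protein = 1.2 × 134.5 = 161.4 g → 161.4 × 4 = 645.6 kcal.
Non-protein calories = 1519 − 645.6 = 873.4 kcal.
Fat: 50% × 873.4 = 436.7 kcal; carbohydrate: 436.7 kcal.
Carbohydrate: 436.7 kcal ÷ 4 kcal/g = 109.175 g.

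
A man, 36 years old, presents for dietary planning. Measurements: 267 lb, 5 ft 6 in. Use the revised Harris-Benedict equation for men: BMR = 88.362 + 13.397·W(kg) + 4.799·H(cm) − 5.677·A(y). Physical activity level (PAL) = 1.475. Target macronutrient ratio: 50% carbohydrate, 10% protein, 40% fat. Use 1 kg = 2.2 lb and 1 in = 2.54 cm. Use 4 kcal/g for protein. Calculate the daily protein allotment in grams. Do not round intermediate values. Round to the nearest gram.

Convert to metric: weight = 267 ÷ 2.2 = 121.3636 kg; height = (5×12 + 6) × 2.54 = 66 × 2.54 = 167.64 cm.
Harris-Benedict: BMR = 88.362 + 13.397(121.3636) + 4.799(167.64) − 5.677(36) = 2314.403 kcal/day.
TEE = 2314.403 × 1.475 = 3413.7444 kcal/day.
Protein energy = 10% × 3413.7444 = 341.3744 kcal.
Protein = 341.3744 ÷ 4 kcal/g = 85.3436 g.

85 g/day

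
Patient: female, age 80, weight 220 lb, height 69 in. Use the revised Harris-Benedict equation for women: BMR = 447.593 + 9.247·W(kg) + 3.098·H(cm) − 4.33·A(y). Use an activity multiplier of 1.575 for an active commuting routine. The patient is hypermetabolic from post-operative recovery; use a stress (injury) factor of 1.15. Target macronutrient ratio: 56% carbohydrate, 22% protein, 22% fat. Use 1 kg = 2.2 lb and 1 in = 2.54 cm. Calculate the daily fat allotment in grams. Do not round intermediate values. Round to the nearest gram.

69 g/day

Convert to metric: weight = 220 ÷ 2.2 = 100 kg; height = 69 × 2.54 = 175.26 cm.
Harris-Benedict: BMR = 447.593 + 9.247(100) + 3.098(175.26) − 4.33(80) = 1568.8485 kcal/day.
TEE = 1568.8485 × 1.575 = 2470.9364 kcal/day.
With stress factor 1.15: 2470.9364 × 1.15 = 2841.5768 kcal/day.
Fat energy = 22% × 2841.5768 = 625.1469 kcal.
Fat = 625.1469 ÷ 9 kcal/g = 69.4608 g.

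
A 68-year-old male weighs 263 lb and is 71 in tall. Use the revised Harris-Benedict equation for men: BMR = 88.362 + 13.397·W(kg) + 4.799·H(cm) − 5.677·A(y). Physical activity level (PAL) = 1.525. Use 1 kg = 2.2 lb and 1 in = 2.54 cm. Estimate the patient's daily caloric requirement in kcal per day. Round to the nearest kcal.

Convert to metric: weight = 263 ÷ 2.2 = 119.5455 kg; height = 71 × 2.54 = 180.34 cm.
Harris-Benedict: BMR = 88.362 + 13.397(119.5455) + 4.799(180.34) − 5.677(68) = 2169.3281 kcal/day.
TEE = BMR × activity factor = 2169.3281 × 1.525 = 3308.2254 kcal/day.

3308 kcal per day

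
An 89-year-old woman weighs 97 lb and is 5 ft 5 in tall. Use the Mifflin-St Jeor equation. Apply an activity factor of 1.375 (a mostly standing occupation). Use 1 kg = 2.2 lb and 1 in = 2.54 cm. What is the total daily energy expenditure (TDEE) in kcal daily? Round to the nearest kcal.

1192 kcal daily

Convert to metric: weight = 97 ÷ 2.2 = 44.0909 kg; height = (5×12 + 5) × 2.54 = 65 × 2.54 = 165.1 cm.
Mifflin-St Jeor (female): BMR = 10(44.0909) + 6.25(165.1) − 5(89) − 161 = 440.9091 + 1031.875 − 445 − 161 = 866.7841 kcal/day.
TEE = BMR × activity factor = 866.7841 × 1.375 = 1191.8281 kcal/day.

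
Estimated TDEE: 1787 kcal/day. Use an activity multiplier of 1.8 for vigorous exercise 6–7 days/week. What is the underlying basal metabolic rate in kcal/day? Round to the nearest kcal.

993 kcal/day

BMR = TEE ÷ activity factor = 1787 ÷ 1.8 = 992.7778 kcal/day.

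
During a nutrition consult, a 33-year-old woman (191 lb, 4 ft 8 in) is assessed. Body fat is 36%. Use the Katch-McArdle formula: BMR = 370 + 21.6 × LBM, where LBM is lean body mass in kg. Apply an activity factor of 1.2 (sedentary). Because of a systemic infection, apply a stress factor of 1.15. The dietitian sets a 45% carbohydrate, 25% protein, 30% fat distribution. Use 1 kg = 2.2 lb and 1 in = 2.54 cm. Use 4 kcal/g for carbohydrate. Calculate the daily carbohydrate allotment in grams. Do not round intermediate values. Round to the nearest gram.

Convert to metric: weight = 191 ÷ 2.2 = 86.8182 kg; height = (4×12 + 8) × 2.54 = 56 × 2.54 = 142.24 cm.
LBM = 86.8182 × (1 − 0.36) = 55.5636 kg. Katch-McArdle: BMR = 370 + 21.6 × 55.5636 = 1570.1745 kcal/day.
TEE = 1570.1745 × 1.2 = 1884.2095 kcal/day.
With stress factor 1.15: 1884.2095 × 1.15 = 2166.8409 kcal/day.
Carbohydrate energy = 45% × 2166.8409 = 975.0784 kcal.
Carbohydrate = 975.0784 ÷ 4 kcal/g = 243.7696 g.

244 g/day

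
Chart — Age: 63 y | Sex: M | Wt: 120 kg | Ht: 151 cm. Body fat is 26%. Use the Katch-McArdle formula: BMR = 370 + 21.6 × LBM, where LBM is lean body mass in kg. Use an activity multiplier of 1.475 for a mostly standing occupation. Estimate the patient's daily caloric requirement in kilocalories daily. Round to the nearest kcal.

LBM = 120 × (1 − 0.26) = 88.8 kg. Katch-McArdle: BMR = 370 + 21.6 × 88.8 = 2288.08 kcal/day.
TEE = BMR × activity factor = 2288.08 × 1.475 = 3374.918 kcal/day.

3375 kilocalories daily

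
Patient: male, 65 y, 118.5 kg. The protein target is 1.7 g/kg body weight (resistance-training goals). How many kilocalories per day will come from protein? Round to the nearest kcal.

806 kcal/day

Protein = 1.7 g/kg × 118.5 kg = 201.45 g/day.
Protein energy = 201.45 g × 4 kcal/g = 805.8 kcal/day.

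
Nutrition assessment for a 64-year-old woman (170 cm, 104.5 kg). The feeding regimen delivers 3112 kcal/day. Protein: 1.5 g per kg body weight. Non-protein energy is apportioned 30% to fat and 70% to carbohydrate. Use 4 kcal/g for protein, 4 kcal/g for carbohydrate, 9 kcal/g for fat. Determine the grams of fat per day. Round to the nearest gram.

Protein = 1.5 × 104.5 = 156.75 g → 156.75 × 4 = 627 kcal.
Non-protein calories = 3112 − 627 = 2485 kcal.
Fat: 30% × 2485 = 745.5 kcal; carbohydrate: 1739.5 kcal.
Fat: 745.5 kcal ÷ 9 kcal/g = 82.8333 g.

83 g/day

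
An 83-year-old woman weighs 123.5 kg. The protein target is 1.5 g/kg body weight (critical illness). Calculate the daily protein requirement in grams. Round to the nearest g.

Protein = 1.5 g/kg × 123.5 kg = 185.25 g/day.

185 g/day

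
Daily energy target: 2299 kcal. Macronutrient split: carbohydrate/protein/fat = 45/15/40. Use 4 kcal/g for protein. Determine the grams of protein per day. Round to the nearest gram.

86 g/day

Protein energy = 15% × 2299 = 344.85 kcal.
At 4 kcal/g: 344.85 ÷ 4 = 86.2125 g.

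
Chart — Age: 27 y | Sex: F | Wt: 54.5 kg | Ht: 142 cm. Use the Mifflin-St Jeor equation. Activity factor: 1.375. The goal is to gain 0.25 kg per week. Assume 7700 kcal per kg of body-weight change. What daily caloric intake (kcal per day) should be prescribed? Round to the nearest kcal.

1838 kcal per day

Mifflin-St Jeor (female): BMR = 10(54.5) + 6.25(142) − 5(27) − 161 = 545 + 887.5 − 135 − 161 = 1136.5 kcal/day.
TEE = 1136.5 × 1.375 = 1562.6875 kcal/day.
Required daily surplus = 0.25 × 7700 ÷ 7 = 275 kcal/day.
Target intake = 1562.6875 + 275 = 1837.6875 kcal/day.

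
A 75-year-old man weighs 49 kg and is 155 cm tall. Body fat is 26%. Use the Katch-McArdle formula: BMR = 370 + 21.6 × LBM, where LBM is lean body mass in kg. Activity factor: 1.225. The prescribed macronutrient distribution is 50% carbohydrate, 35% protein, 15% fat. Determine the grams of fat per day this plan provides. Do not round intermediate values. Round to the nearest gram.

LBM = 49 × (1 − 0.26) = 36.26 kg. Katch-McArdle: BMR = 370 + 21.6 × 36.26 = 1153.216 kcal/day.
TEE = 1153.216 × 1.225 = 1412.6896 kcal/day.
Fat energy = 15% × 1412.6896 = 211.9034 kcal.
Fat = 211.9034 ÷ 9 kcal/g = 23.5448 g.

24 g/day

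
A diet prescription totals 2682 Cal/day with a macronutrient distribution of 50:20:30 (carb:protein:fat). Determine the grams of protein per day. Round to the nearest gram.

Protein energy = 20% × 2682 = 536.4 kcal.
At 4 kcal/g: 536.4 ÷ 4 = 134.1 g.

134 g/day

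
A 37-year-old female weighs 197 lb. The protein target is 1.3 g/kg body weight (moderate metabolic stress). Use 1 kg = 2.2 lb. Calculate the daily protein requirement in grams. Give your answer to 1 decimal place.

Weight in kg = 197 ÷ 2.2 = 89.5455 kg.
Protein = 1.3 g/kg × 89.5455 kg = 116.4091 g/day.

116.4 g/day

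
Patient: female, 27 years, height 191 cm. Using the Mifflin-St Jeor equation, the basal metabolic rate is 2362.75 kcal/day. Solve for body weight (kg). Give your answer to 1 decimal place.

2362.75 = 10·W + 6.25(191) − 5(27) − 161
10·W = 2362.75 − 897.75 = 1465, so W = 146.5 kg.

146.5 kg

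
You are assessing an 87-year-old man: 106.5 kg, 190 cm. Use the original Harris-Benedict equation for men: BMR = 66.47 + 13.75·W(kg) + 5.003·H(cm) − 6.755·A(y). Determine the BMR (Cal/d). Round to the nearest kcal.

1894 Cal/d

Harris-Benedict: BMR = 66.47 + 13.75(106.5) + 5.003(190) − 6.755(87) = 1893.73 kcal/day.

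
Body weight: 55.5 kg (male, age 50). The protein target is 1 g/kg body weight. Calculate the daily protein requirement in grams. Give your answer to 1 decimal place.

Protein = 1 g/kg × 55.5 kg = 55.5 g/day.

55.5 g/day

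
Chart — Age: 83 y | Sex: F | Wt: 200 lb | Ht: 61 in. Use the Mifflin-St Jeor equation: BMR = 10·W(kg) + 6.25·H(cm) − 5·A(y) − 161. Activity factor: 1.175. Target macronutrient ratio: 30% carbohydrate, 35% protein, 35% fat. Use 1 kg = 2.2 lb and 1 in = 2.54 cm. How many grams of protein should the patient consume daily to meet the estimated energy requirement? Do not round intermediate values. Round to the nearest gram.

Convert to metric: weight = 200 ÷ 2.2 = 90.9091 kg; height = 61 × 2.54 = 154.94 cm.
Mifflin-St Jeor (female): BMR = 10(90.9091) + 6.25(154.94) − 5(83) − 161 = 909.0909 + 968.375 − 415 − 161 = 1301.4659 kcal/day.
TEE = 1301.4659 × 1.175 = 1529.2224 kcal/day.
Protein energy = 35% × 1529.2224 = 535.2279 kcal.
Protein = 535.2279 ÷ 4 kcal/g = 133.807 g.

134 g/day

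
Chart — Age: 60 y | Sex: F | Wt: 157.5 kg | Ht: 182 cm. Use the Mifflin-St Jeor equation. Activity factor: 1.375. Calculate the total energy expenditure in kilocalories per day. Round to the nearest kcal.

3096 kilocalories per day

Mifflin-St Jeor (female): BMR = 10(157.5) + 6.25(182) − 5(60) − 161 = 1575 + 1137.5 − 300 − 161 = 2251.5 kcal/day.
TEE = BMR × activity factor = 2251.5 × 1.375 = 3095.8125 kcal/day.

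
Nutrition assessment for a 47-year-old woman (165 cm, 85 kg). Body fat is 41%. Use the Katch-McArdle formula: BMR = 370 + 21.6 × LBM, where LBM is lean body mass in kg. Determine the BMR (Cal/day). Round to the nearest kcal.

1453 Cal/day

LBM = 85 × (1 − 0.41) = 50.15 kg. Katch-McArdle: BMR = 370 + 21.6 × 50.15 = 1453.24 kcal/day.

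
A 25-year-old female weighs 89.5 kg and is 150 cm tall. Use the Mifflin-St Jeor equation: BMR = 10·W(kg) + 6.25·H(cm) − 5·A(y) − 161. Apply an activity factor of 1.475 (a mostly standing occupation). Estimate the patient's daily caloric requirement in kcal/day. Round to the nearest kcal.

2281 kcal/day

Mifflin-St Jeor (female): BMR = 10(89.5) + 6.25(150) − 5(25) − 161 = 895 + 937.5 − 125 − 161 = 1546.5 kcal/day.
TEE = BMR × activity factor = 1546.5 × 1.475 = 2281.0875 kcal/day.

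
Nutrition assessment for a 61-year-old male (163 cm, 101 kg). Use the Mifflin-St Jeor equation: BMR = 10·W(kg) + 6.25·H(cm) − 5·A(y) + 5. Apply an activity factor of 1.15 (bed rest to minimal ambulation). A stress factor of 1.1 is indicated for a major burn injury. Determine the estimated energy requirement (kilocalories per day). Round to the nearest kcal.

2187 kilocalories per day

Mifflin-St Jeor (male): BMR = 10(101) + 6.25(163) − 5(61) + 5 = 1010 + 1018.75 − 305 + 5 = 1728.75 kcal/day.
TEE = BMR × activity factor = 1728.75 × 1.15 = 1988.0625 kcal/day.
Apply stress factor: 1988.0625 × 1.1 = 2186.8688 kcal/day.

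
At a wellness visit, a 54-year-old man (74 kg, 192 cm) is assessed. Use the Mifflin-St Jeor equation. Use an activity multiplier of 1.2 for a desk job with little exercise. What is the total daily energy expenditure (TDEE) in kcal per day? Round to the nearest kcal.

Mifflin-St Jeor (male): BMR = 10(74) + 6.25(192) − 5(54) + 5 = 740 + 1200 − 270 + 5 = 1675 kcal/day.
TEE = BMR × activity factor = 1675 × 1.2 = 2010 kcal/day.

2010 kcal per day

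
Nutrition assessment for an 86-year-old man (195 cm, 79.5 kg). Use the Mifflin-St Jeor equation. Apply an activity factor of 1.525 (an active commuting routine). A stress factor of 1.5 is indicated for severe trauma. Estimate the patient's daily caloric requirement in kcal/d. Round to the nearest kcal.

3634 kcal/d

Mifflin-St Jeor (male): BMR = 10(79.5) + 6.25(195) − 5(86) + 5 = 795 + 1218.75 − 430 + 5 = 1588.75 kcal/day.
TEE = BMR × activity factor = 1588.75 × 1.525 = 2422.8438 kcal/day.
Apply stress factor: 2422.8438 × 1.5 = 3634.2656 kcal/day.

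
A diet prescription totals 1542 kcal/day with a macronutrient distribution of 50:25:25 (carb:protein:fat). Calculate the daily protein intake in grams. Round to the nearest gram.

Protein energy = 25% × 1542 = 385.5 kcal.
At 4 kcal/g: 385.5 ÷ 4 = 96.375 g.

96 g/day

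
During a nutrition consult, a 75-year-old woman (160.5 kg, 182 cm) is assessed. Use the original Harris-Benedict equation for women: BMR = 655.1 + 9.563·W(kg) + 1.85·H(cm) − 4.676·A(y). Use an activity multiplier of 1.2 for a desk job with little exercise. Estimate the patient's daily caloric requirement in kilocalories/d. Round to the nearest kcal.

2611 kilocalories/d

Harris-Benedict: BMR = 655.1 + 9.563(160.5) + 1.85(182) − 4.676(75) = 2175.9615 kcal/day.
TEE = BMR × activity factor = 2175.9615 × 1.2 = 2611.1538 kcal/day.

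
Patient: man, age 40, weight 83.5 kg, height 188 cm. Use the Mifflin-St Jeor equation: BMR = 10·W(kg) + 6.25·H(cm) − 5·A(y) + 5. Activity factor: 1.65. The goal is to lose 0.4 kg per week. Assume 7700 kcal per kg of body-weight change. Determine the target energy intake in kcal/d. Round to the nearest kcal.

2555 kcal/d

Mifflin-St Jeor (male): BMR = 10(83.5) + 6.25(188) − 5(40) + 5 = 835 + 1175 − 200 + 5 = 1815 kcal/day.
TEE = 1815 × 1.65 = 2994.75 kcal/day.
Required daily deficit = 0.4 × 7700 ÷ 7 = 440 kcal/day.
Target intake = 2994.75 − 440 = 2554.75 kcal/day.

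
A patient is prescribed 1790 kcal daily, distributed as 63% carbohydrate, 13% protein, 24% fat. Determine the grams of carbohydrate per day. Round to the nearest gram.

282 g/day

Carbohydrate energy = 63% × 1790 = 1127.7 kcal.
At 4 kcal/g: 1127.7 ÷ 4 = 281.925 g.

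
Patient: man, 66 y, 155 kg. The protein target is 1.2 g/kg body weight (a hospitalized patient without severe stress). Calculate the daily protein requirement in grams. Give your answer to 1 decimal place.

Protein = 1.2 g/kg × 155 kg = 186 g/day.

186.0 g/day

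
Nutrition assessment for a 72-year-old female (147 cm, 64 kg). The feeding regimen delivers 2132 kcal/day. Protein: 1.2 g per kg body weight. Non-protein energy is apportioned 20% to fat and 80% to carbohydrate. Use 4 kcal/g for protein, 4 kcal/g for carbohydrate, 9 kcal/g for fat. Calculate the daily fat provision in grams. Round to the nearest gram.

41 g/day

Protein = 1.2 × 64 = 76.8 g → 76.8 × 4 = 307.2 kcal.
Non-protein calories = 2132 − 307.2 = 1824.8 kcal.
Fat: 20% × 1824.8 = 364.96 kcal; carbohydrate: 1459.84 kcal.
Fat: 364.96 kcal ÷ 9 kcal/g = 40.5511 g.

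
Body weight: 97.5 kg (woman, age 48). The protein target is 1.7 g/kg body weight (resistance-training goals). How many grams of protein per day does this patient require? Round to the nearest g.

Protein = 1.7 g/kg × 97.5 kg = 165.75 g/day.

166 g/day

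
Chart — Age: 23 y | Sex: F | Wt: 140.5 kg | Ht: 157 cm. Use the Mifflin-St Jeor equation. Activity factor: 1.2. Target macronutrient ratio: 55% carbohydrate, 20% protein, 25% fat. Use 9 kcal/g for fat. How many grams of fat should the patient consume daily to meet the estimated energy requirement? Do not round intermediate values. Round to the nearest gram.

Mifflin-St Jeor (female): BMR = 10(140.5) + 6.25(157) − 5(23) − 161 = 1405 + 981.25 − 115 − 161 = 2110.25 kcal/day.
TEE = 2110.25 × 1.2 = 2532.3 kcal/day.
Fat energy = 25% × 2532.3 = 633.075 kcal.
Fat = 633.075 ÷ 9 kcal/g = 70.3417 g.

70 g/day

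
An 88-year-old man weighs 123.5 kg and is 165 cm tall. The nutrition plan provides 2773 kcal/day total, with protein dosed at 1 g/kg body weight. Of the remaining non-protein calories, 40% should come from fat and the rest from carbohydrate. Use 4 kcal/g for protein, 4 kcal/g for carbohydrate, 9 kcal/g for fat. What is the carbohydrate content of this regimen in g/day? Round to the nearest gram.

Protein = 1 × 123.5 = 123.5 g → 123.5 × 4 = 494 kcal.
Non-protein calories = 2773 − 494 = 2279 kcal.
Fat: 40% × 2279 = 911.6 kcal; carbohydrate: 1367.4 kcal.
Carbohydrate: 1367.4 kcal ÷ 4 kcal/g = 341.85 g.

342 g/day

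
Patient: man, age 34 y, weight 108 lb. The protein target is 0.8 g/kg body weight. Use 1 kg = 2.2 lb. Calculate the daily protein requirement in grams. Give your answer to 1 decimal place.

Weight in kg = 108 ÷ 2.2 = 49.0909 kg.
Protein = 0.8 g/kg × 49.0909 kg = 39.2727 g/day.

39.3 g/day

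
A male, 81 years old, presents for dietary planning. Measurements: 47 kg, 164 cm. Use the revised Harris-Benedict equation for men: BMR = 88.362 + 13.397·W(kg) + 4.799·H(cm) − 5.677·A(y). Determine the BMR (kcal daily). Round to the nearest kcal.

Harris-Benedict: BMR = 88.362 + 13.397(47) + 4.799(164) − 5.677(81) = 1045.22 kcal/day.

1045 kcal daily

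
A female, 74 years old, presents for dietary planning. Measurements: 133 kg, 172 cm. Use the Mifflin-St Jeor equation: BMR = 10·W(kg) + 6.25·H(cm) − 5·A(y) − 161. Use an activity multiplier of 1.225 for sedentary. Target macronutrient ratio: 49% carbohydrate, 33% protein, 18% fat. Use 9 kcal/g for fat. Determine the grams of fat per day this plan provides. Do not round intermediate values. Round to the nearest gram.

Mifflin-St Jeor (female): BMR = 10(133) + 6.25(172) − 5(74) − 161 = 1330 + 1075 − 370 − 161 = 1874 kcal/day.
TEE = 1874 × 1.225 = 2295.65 kcal/day.
Fat energy = 18% × 2295.65 = 413.217 kcal.
Fat = 413.217 ÷ 9 kcal/g = 45.913 g.

46 g/day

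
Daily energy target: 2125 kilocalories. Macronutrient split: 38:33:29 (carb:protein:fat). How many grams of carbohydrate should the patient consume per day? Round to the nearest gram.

Carbohydrate energy = 38% × 2125 = 807.5 kcal.
At 4 kcal/g: 807.5 ÷ 4 = 201.875 g.

202 g/day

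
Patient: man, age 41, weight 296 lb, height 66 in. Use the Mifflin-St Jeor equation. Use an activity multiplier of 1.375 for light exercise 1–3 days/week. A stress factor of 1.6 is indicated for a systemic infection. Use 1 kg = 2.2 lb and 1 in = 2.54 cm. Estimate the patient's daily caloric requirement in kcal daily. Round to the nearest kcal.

Convert to metric: weight = 296 ÷ 2.2 = 134.5455 kg; height = 66 × 2.54 = 167.64 cm.
Mifflin-St Jeor (male): BMR = 10(134.5455) + 6.25(167.64) − 5(41) + 5 = 1345.4545 + 1047.75 − 205 + 5 = 2193.2045 kcal/day.
TEE = BMR × activity factor = 2193.2045 × 1.375 = 3015.6562 kcal/day.
Apply stress factor: 3015.6562 × 1.6 = 4825.05 kcal/day.

4825 kcal daily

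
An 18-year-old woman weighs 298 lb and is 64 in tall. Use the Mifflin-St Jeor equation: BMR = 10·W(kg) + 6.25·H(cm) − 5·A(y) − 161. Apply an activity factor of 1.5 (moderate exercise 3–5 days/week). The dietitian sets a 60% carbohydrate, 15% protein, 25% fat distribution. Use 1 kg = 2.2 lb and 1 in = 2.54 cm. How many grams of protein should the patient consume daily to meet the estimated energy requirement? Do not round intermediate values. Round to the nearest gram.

Convert to metric: weight = 298 ÷ 2.2 = 135.4545 kg; height = 64 × 2.54 = 162.56 cm.
Mifflin-St Jeor (female): BMR = 10(135.4545) + 6.25(162.56) − 5(18) − 161 = 1354.5455 + 1016 − 90 − 161 = 2119.5455 kcal/day.
TEE = 2119.5455 × 1.5 = 3179.3182 kcal/day.
Protein energy = 15% × 3179.3182 = 476.8977 kcal.
Protein = 476.8977 ÷ 4 kcal/g = 119.2244 g.

119 g/day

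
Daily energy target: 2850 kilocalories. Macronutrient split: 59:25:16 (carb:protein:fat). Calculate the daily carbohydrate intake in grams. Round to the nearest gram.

Carbohydrate energy = 59% × 2850 = 1681.5 kcal.
At 4 kcal/g: 1681.5 ÷ 4 = 420.375 g.

420 g/day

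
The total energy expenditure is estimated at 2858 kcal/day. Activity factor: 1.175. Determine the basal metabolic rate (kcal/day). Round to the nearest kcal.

BMR = TEE ÷ activity factor = 2858 ÷ 1.175 = 2432.3404 kcal/day.

2432 kcal/day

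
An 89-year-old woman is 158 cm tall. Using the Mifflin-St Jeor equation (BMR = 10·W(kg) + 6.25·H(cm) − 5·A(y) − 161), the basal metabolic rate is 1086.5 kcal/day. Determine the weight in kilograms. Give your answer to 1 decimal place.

1086.5 = 10·W + 6.25(158) − 5(89) − 161
10·W = 1086.5 − 381.5 = 705, so W = 70.5 kg.

70.5 kg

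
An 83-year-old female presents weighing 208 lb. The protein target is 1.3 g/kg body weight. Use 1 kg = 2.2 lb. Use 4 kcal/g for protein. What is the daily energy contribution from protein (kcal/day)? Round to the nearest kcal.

Weight in kg = 208 ÷ 2.2 = 94.5455 kg.
Protein = 1.3 g/kg × 94.5455 kg = 122.9091 g/day.
Protein energy = 122.9091 g × 4 kcal/g = 491.6364 kcal/day.

492 kcal/day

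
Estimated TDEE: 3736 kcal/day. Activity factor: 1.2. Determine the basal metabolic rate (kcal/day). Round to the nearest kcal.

3113 kcal/day

BMR = TEE ÷ activity factor = 3736 ÷ 1.2 = 3113.3333 kcal/day.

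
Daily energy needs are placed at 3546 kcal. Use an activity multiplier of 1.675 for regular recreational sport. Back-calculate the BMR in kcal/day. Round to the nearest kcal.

2117 kcal/day

BMR = TEE ÷ activity factor = 3546 ÷ 1.675 = 2117.0149 kcal/day.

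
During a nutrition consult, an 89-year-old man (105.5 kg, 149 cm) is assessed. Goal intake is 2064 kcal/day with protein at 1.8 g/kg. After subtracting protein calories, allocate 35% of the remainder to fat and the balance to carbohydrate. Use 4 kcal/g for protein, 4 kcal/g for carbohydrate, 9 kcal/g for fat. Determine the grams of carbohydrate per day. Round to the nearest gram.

212 g/day

Protein = 1.8 × 105.5 = 189.9 g → 189.9 × 4 = 759.6 kcal.
Non-protein calories = 2064 − 759.6 = 1304.4 kcal.
Fat: 35% × 1304.4 = 456.54 kcal; carbohydrate: 847.86 kcal.
Carbohydrate: 847.86 kcal ÷ 4 kcal/g = 211.965 g.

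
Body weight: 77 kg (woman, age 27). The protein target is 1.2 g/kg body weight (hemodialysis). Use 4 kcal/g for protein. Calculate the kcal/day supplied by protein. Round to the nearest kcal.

370 kcal/day

Protein = 1.2 g/kg × 77 kg = 92.4 g/day.
Protein energy = 92.4 g × 4 kcal/g = 369.6 kcal/day.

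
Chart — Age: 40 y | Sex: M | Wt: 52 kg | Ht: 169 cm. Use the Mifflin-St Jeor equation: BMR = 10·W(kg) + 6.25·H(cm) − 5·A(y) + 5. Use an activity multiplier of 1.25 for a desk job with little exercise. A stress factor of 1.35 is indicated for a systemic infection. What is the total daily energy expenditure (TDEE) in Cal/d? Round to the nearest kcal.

2331 Cal/d

Mifflin-St Jeor (male): BMR = 10(52) + 6.25(169) − 5(40) + 5 = 520 + 1056.25 − 200 + 5 = 1381.25 kcal/day.
TEE = BMR × activity factor = 1381.25 × 1.25 = 1726.5625 kcal/day.
Apply stress factor: 1726.5625 × 1.35 = 2330.8594 kcal/day.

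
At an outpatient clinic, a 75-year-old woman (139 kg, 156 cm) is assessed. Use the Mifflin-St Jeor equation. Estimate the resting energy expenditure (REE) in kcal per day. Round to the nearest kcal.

Mifflin-St Jeor (female): BMR = 10(139) + 6.25(156) − 5(75) − 161 = 1390 + 975 − 375 − 161 = 1829 kcal/day.

1829 kcal per day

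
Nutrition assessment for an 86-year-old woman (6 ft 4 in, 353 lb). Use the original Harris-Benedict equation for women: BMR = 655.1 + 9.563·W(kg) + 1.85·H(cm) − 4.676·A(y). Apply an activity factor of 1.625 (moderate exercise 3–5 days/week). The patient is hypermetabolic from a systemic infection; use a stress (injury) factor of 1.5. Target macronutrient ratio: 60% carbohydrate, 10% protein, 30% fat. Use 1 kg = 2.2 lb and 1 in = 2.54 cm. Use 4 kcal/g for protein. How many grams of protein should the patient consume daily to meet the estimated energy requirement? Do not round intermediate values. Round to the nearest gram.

Convert to metric: weight = 353 ÷ 2.2 = 160.4545 kg; height = (6×12 + 4) × 2.54 = 76 × 2.54 = 193.04 cm.
Harris-Benedict: BMR = 655.1 + 9.563(160.4545) + 1.85(193.04) − 4.676(86) = 2144.5148 kcal/day.
TEE = 2144.5148 × 1.625 = 3484.8366 kcal/day.
With stress factor 1.5: 3484.8366 × 1.5 = 5227.2549 kcal/day.
Protein energy = 10% × 5227.2549 = 522.7255 kcal.
Protein = 522.7255 ÷ 4 kcal/g = 130.6814 g.

131 g/day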